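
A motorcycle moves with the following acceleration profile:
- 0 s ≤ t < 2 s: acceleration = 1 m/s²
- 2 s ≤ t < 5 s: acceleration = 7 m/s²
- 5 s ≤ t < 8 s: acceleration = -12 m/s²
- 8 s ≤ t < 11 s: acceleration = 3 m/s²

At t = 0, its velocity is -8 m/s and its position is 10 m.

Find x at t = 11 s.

On each constant-a segment, Δv = aΔt and Δx = v₀Δt + ½aΔt²; chain segment to segment.
0–2 s: v starts -8 m/s; Δx = -8·2 + ½·1·2² = -14 m; v ends -6 m/s.
2–5 s: v starts -6 m/s; Δx = -6·3 + ½·7·3² = 13.5 m; v ends 15 m/s.
5–8 s: v starts 15 m/s; Δx = 15·3 + ½·-12·3² = -9 m; v ends -21 m/s.
8–11 s: v starts -21 m/s; Δx = -21·3 + ½·3·3² = -49.5 m; v ends -12 m/s.
x(11) = 10 + Σ Δx = -49 m.

-49 m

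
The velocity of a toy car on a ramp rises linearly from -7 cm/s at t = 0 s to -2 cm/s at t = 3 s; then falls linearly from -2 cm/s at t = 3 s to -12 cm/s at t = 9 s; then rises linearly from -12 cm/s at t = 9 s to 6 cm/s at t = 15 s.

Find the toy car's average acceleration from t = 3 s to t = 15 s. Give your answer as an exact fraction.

Average acceleration = Δv/Δt = (6 − -2)/(15 − 3) = 2/3 cm/s².

2/3 cm/s²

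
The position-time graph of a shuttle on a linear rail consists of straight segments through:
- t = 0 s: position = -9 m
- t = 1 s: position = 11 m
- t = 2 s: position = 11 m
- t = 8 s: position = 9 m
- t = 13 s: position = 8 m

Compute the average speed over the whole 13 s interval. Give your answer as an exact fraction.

Average speed = (total path length)/(elapsed time); on a piecewise-linear x-t graph the path length is Σ|Δx|.
0–1 s: |Δx| = |11 − -9| = 20 m
1–2 s: |Δx| = |11 − 11| = 0 m
2–8 s: |Δx| = |9 − 11| = 2 m
8–13 s: |Δx| = |8 − 9| = 1 m
Total path = 23 m; average speed = 23/13 = 23/13 m/s.

23/13 m/s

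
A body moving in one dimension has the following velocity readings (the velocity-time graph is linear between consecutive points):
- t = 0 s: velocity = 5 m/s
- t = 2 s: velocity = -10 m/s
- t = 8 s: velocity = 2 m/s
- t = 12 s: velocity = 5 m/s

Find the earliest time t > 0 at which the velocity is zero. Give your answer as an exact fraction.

v changes sign on 0–2 s (from 5 to -10); the graph is linear there, so v = 0 at t = 0 + (-5)·(2 − 0)/(-10 − 5) = 2/3 s.

t = 2/3 s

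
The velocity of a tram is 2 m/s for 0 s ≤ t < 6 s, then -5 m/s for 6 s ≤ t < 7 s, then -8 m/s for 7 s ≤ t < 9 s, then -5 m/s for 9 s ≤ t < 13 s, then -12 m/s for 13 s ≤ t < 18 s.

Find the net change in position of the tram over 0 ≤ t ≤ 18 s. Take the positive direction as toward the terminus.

Net displacement equals the area under the velocity-time graph (areas below the axis count negative).
0–6 s: 2 × 6 = 12 m
6–7 s: -5 × 1 = -5 m
7–9 s: -8 × 2 = -16 m
9–13 s: -5 × 4 = -20 m
13–18 s: -12 × 5 = -60 m
Net displacement = -89 m

-89 m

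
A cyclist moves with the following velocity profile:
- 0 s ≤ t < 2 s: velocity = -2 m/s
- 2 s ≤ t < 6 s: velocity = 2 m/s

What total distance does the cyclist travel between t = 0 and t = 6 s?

Total distance travelled is ∫|v| dt — sum the magnitudes of each area piece.
0–2 s: |-2| × 2 = 4 m
2–6 s: |2| × 4 = 8 m
Total distance = 12 m

12 m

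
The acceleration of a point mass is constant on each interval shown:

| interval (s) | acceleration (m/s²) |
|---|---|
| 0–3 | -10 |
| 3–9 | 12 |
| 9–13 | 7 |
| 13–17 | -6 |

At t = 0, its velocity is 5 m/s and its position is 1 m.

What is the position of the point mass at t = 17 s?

533 m

On each constant-a segment, Δv = aΔt and Δx = v₀Δt + ½aΔt²; chain segment to segment.
0–3 s: v starts 5 m/s; Δx = 5·3 + ½·-10·3² = -30 m; v ends -25 m/s.
3–9 s: v starts -25 m/s; Δx = -25·6 + ½·12·6² = 66 m; v ends 47 m/s.
9–13 s: v starts 47 m/s; Δx = 47·4 + ½·7·4² = 244 m; v ends 75 m/s.
13–17 s: v starts 75 m/s; Δx = 75·4 + ½·-6·4² = 252 m; v ends 51 m/s.
x(17) = 1 + Σ Δx = 533 m.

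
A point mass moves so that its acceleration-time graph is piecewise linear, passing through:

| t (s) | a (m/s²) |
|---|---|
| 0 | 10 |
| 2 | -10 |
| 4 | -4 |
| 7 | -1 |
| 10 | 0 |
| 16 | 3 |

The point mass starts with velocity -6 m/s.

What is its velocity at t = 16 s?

Δv equals the area under the a-t graph; then v = v₀ + Δv.
0–2 s: ½(10 + -10)(2) = 0 m/s
2–4 s: ½(-10 + -4)(2) = -14 m/s
4–7 s: ½(-4 + -1)(3) = -7.5 m/s
7–10 s: ½(-1 + 0)(3) = -1.5 m/s
10–16 s: ½(0 + 3)(6) = 9 m/s
Δv = -14 m/s, so v(16) = -6 + (-14) = -20 m/s.

-20 m/s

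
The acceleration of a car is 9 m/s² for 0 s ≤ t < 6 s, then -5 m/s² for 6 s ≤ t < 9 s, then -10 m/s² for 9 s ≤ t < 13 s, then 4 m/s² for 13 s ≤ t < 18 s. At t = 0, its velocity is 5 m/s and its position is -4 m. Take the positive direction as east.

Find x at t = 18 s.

On each constant-a segment, Δv = aΔt and Δx = v₀Δt + ½aΔt²; chain segment to segment.
0–6 s: v starts 5 m/s; Δx = 5·6 + ½·9·6² = 192 m; v ends 59 m/s.
6–9 s: v starts 59 m/s; Δx = 59·3 + ½·-5·3² = 154.5 m; v ends 44 m/s.
9–13 s: v starts 44 m/s; Δx = 44·4 + ½·-10·4² = 96 m; v ends 4 m/s.
13–18 s: v starts 4 m/s; Δx = 4·5 + ½·4·5² = 70 m; v ends 24 m/s.
x(18) = -4 + Σ Δx = 508.5 m.

508.5 m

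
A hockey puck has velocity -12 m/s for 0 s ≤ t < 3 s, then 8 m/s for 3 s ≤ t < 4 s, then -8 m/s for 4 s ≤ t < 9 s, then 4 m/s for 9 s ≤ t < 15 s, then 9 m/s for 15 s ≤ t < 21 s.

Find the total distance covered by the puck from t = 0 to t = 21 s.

162 m

Distance (not displacement) is the total path length: add the absolute areas under v-t.
0–3 s: |-12| × 3 = 36 m
3–4 s: |8| × 1 = 8 m
4–9 s: |-8| × 5 = 40 m
9–15 s: |4| × 6 = 24 m
15–21 s: |9| × 6 = 54 m
Total distance = 162 m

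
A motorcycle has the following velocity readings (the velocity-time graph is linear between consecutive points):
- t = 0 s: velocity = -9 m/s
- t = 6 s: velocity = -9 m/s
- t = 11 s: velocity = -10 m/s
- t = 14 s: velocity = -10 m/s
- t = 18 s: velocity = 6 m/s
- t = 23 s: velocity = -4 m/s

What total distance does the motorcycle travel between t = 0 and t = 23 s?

161.5 m

Distance (not displacement) is the total path length: add the absolute areas under v-t.
0–6 s: |-9| × 6 = 54 m
6–11 s: |½(-9 + -10)(5)| = 47.5 m
11–14 s: |-10| × 3 = 30 m
14–18 s: v = 0 at t = 16.5 s; triangle areas 12.5 + 4.5 = 17 m
18–23 s: v = 0 at t = 21 s; triangle areas 9 + 4 = 13 m
Total distance = 161.5 m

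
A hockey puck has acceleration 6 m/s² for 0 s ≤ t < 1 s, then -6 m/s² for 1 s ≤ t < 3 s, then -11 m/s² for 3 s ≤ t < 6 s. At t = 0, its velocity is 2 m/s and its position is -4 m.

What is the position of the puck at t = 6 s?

On each constant-a segment, Δv = aΔt and Δx = v₀Δt + ½aΔt²; chain segment to segment.
0–1 s: v starts 2 m/s; Δx = 2·1 + ½·6·1² = 5 m; v ends 8 m/s.
1–3 s: v starts 8 m/s; Δx = 8·2 + ½·-6·2² = 4 m; v ends -4 m/s.
3–6 s: v starts -4 m/s; Δx = -4·3 + ½·-11·3² = -61.5 m; v ends -37 m/s.
x(6) = -4 + Σ Δx = -56.5 m.

-56.5 m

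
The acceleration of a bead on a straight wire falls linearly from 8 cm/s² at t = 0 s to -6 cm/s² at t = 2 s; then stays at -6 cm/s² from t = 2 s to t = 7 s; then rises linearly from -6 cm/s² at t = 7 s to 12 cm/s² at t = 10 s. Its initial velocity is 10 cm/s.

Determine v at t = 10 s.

-9 cm/s

Δv equals the area under the a-t graph; then v = v₀ + Δv.
0–2 s: ½(8 + -6)(2) = 2 cm/s
2–7 s: -6 × 5 = -30 cm/s
7–10 s: ½(-6 + 12)(3) = 9 cm/s
Δv = -19 cm/s, so v(10) = 10 + (-19) = -9 cm/s.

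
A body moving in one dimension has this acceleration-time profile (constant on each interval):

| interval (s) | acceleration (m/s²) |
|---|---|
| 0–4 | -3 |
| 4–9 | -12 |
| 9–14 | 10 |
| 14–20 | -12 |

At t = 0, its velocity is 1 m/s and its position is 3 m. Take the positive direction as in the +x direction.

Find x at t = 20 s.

-794 m

On each constant-a segment, Δv = aΔt and Δx = v₀Δt + ½aΔt²; chain segment to segment.
0–4 s: v starts 1 m/s; Δx = 1·4 + ½·-3·4² = -20 m; v ends -11 m/s.
4–9 s: v starts -11 m/s; Δx = -11·5 + ½·-12·5² = -205 m; v ends -71 m/s.
9–14 s: v starts -71 m/s; Δx = -71·5 + ½·10·5² = -230 m; v ends -21 m/s.
14–20 s: v starts -21 m/s; Δx = -21·6 + ½·-12·6² = -342 m; v ends -93 m/s.
x(20) = 3 + Σ Δx = -794 m.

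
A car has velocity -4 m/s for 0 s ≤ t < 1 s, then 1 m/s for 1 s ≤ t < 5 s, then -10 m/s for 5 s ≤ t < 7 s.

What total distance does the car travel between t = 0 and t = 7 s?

28 m

Distance (not displacement) is the total path length: add the absolute areas under v-t.
0–1 s: |-4| × 1 = 4 m
1–5 s: |1| × 4 = 4 m
5–7 s: |-10| × 2 = 20 m
Total distance = 28 m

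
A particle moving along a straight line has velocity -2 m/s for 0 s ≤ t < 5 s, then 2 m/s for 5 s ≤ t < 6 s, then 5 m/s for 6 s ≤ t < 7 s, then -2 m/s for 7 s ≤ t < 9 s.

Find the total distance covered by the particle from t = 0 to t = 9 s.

Distance (not displacement) is the total path length: add the absolute areas under v-t.
0–5 s: |-2| × 5 = 10 m
5–6 s: |2| × 1 = 2 m
6–7 s: |5| × 1 = 5 m
7–9 s: |-2| × 2 = 4 m
Total distance = 21 m

21 m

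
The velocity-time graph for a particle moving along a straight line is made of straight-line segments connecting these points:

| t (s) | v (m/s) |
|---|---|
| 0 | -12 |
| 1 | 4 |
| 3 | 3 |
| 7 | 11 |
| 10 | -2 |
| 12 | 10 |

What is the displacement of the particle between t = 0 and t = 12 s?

Net displacement equals the area under the velocity-time graph (areas below the axis count negative).
0–1 s: ½(-12 + 4)(1) = -4 m
1–3 s: ½(4 + 3)(2) = 7 m
3–7 s: ½(3 + 11)(4) = 28 m
7–10 s: ½(11 + -2)(3) = 13.5 m
10–12 s: ½(-2 + 10)(2) = 8 m
Net displacement = 52.5 m

52.5 m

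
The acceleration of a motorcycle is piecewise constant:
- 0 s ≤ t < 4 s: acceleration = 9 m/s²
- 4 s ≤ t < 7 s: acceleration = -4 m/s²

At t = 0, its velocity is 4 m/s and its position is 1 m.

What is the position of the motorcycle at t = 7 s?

On each constant-a segment, Δv = aΔt and Δx = v₀Δt + ½aΔt²; chain segment to segment.
0–4 s: v starts 4 m/s; Δx = 4·4 + ½·9·4² = 88 m; v ends 40 m/s.
4–7 s: v starts 40 m/s; Δx = 40·3 + ½·-4·3² = 102 m; v ends 28 m/s.
x(7) = 1 + Σ Δx = 191 m.

191 m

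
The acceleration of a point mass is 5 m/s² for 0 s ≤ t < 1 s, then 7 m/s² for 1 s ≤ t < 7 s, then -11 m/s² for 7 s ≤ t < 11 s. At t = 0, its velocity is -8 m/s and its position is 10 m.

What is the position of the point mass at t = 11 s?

On each constant-a segment, Δv = aΔt and Δx = v₀Δt + ½aΔt²; chain segment to segment.
0–1 s: v starts -8 m/s; Δx = -8·1 + ½·5·1² = -5.5 m; v ends -3 m/s.
1–7 s: v starts -3 m/s; Δx = -3·6 + ½·7·6² = 108 m; v ends 39 m/s.
7–11 s: v starts 39 m/s; Δx = 39·4 + ½·-11·4² = 68 m; v ends -5 m/s.
x(11) = 10 + Σ Δx = 180.5 m.

180.5 m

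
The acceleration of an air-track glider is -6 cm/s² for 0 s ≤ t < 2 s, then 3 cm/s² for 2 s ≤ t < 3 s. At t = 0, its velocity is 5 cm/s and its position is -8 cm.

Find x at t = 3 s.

On each constant-a segment, Δv = aΔt and Δx = v₀Δt + ½aΔt²; chain segment to segment.
0–2 s: v starts 5 cm/s; Δx = 5·2 + ½·-6·2² = -2 cm; v ends -7 cm/s.
2–3 s: v starts -7 cm/s; Δx = -7·1 + ½·3·1² = -5.5 cm; v ends -4 cm/s.
x(3) = -8 + Σ Δx = -15.5 cm.

-15.5 cm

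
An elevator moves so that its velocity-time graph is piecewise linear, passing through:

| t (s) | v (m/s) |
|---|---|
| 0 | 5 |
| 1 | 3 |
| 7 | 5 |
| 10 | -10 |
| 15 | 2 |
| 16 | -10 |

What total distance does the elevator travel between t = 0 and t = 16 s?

66.5 m

Total distance travelled is ∫|v| dt — sum the magnitudes of each area piece.
0–1 s: |½(5 + 3)(1)| = 4 m
1–7 s: |½(3 + 5)(6)| = 24 m
7–10 s: v = 0 at t = 8 s; triangle areas 2.5 + 10 = 12.5 m
10–15 s: v = 0 at t = 85/6 s; triangle areas 125/6 + 5/6 = 65/3 m
15–16 s: v = 0 at t = 91/6 s; triangle areas 1/6 + 25/6 = 13/3 m
Total distance = 66.5 m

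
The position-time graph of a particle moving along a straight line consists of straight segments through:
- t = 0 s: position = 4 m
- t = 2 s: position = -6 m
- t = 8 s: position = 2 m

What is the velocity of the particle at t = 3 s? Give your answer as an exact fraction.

Velocity is the slope of the x-t graph on 2–8 s: (2 − -6)/(8 − 2) = 4/3 m/s.

4/3 m/s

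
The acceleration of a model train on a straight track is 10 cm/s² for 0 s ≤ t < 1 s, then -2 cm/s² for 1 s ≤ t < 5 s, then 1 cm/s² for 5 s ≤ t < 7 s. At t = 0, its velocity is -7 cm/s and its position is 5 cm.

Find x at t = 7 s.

On each constant-a segment, Δv = aΔt and Δx = v₀Δt + ½aΔt²; chain segment to segment.
0–1 s: v starts -7 cm/s; Δx = -7·1 + ½·10·1² = -2 cm; v ends 3 cm/s.
1–5 s: v starts 3 cm/s; Δx = 3·4 + ½·-2·4² = -4 cm; v ends -5 cm/s.
5–7 s: v starts -5 cm/s; Δx = -5·2 + ½·1·2² = -8 cm; v ends -3 cm/s.
x(7) = 5 + Σ Δx = -9 cm.

-9 cm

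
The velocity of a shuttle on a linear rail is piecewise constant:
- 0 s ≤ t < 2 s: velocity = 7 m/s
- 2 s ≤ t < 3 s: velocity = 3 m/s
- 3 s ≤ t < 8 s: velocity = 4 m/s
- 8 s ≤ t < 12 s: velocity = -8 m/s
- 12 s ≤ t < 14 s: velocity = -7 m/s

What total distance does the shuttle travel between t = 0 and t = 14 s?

Total distance travelled is ∫|v| dt — sum the magnitudes of each area piece.
0–2 s: |7| × 2 = 14 m
2–3 s: |3| × 1 = 3 m
3–8 s: |4| × 5 = 20 m
8–12 s: |-8| × 4 = 32 m
12–14 s: |-7| × 2 = 14 m
Total distance = 83 m

83 m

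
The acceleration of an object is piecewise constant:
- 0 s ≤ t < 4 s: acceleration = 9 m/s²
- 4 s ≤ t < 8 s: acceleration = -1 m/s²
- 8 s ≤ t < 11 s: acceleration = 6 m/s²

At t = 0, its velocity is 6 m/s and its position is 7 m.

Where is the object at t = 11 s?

On each constant-a segment, Δv = aΔt and Δx = v₀Δt + ½aΔt²; chain segment to segment.
0–4 s: v starts 6 m/s; Δx = 6·4 + ½·9·4² = 96 m; v ends 42 m/s.
4–8 s: v starts 42 m/s; Δx = 42·4 + ½·-1·4² = 160 m; v ends 38 m/s.
8–11 s: v starts 38 m/s; Δx = 38·3 + ½·6·3² = 141 m; v ends 56 m/s.
x(11) = 7 + Σ Δx = 404 m.

404 m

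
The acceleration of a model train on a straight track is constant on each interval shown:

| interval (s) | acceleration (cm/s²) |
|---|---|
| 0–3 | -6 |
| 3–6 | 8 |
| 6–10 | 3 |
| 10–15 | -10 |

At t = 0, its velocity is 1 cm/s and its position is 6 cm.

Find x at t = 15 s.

On each constant-a segment, Δv = aΔt and Δx = v₀Δt + ½aΔt²; chain segment to segment.
0–3 s: v starts 1 cm/s; Δx = 1·3 + ½·-6·3² = -24 cm; v ends -17 cm/s.
3–6 s: v starts -17 cm/s; Δx = -17·3 + ½·8·3² = -15 cm; v ends 7 cm/s.
6–10 s: v starts 7 cm/s; Δx = 7·4 + ½·3·4² = 52 cm; v ends 19 cm/s.
10–15 s: v starts 19 cm/s; Δx = 19·5 + ½·-10·5² = -30 cm; v ends -31 cm/s.
x(15) = 6 + Σ Δx = -11 cm.

-11 cm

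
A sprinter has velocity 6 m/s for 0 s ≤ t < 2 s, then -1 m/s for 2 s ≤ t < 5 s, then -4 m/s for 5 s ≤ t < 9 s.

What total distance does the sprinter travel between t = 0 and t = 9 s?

31 m

Total distance travelled is ∫|v| dt — sum the magnitudes of each area piece.
0–2 s: |6| × 2 = 12 m
2–5 s: |-1| × 3 = 3 m
5–9 s: |-4| × 4 = 16 m
Total distance = 31 m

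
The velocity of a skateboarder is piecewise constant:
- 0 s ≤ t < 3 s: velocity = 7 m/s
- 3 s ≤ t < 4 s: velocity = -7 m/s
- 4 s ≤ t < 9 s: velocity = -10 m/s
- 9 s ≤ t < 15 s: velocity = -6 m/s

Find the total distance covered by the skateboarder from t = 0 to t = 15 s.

114 m

Distance (not displacement) is the total path length: add the absolute areas under v-t.
0–3 s: |7| × 3 = 21 m
3–4 s: |-7| × 1 = 7 m
4–9 s: |-10| × 5 = 50 m
9–15 s: |-6| × 6 = 36 m
Total distance = 114 m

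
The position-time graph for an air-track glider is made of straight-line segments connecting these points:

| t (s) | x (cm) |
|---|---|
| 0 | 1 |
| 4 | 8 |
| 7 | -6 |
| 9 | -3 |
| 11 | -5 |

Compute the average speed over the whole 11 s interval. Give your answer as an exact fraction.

Average speed = (total path length)/(elapsed time); on a piecewise-linear x-t graph the path length is Σ|Δx|.
0–4 s: |Δx| = |8 − 1| = 7 cm
4–7 s: |Δx| = |-6 − 8| = 14 cm
7–9 s: |Δx| = |-3 − -6| = 3 cm
9–11 s: |Δx| = |-5 − -3| = 2 cm
Total path = 26 cm; average speed = 26/11 = 26/11 cm/s.

26/11 cm/s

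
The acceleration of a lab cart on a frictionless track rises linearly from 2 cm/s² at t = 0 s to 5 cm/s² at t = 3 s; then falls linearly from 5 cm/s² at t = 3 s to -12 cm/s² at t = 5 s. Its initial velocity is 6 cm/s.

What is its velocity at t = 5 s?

9.5 cm/s

Δv equals the area under the a-t graph; then v = v₀ + Δv.
0–3 s: ½(2 + 5)(3) = 10.5 cm/s
3–5 s: ½(5 + -12)(2) = -7 cm/s
Δv = 3.5 cm/s, so v(5) = 6 + (3.5) = 9.5 cm/s.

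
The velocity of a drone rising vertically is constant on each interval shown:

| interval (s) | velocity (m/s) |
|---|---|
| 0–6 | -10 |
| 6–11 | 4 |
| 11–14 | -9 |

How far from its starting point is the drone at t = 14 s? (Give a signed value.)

-67 m

Net displacement equals the area under the velocity-time graph (areas below the axis count negative).
0–6 s: -10 × 6 = -60 m
6–11 s: 4 × 5 = 20 m
11–14 s: -9 × 3 = -27 m
Net displacement = -67 m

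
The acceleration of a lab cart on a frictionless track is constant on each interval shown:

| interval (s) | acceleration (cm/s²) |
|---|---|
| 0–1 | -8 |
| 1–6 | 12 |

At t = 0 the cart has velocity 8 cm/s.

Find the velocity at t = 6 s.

60 cm/s

Δv equals the area under the a-t graph; then v = v₀ + Δv.
0–1 s: -8 × 1 = -8 cm/s
1–6 s: 12 × 5 = 60 cm/s
Δv = 52 cm/s, so v(6) = 8 + (52) = 60 cm/s.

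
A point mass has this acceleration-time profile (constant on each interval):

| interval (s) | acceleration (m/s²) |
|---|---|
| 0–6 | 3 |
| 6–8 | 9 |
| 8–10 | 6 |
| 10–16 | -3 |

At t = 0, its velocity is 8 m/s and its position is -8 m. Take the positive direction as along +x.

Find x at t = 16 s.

On each constant-a segment, Δv = aΔt and Δx = v₀Δt + ½aΔt²; chain segment to segment.
0–6 s: v starts 8 m/s; Δx = 8·6 + ½·3·6² = 102 m; v ends 26 m/s.
6–8 s: v starts 26 m/s; Δx = 26·2 + ½·9·2² = 70 m; v ends 44 m/s.
8–10 s: v starts 44 m/s; Δx = 44·2 + ½·6·2² = 100 m; v ends 56 m/s.
10–16 s: v starts 56 m/s; Δx = 56·6 + ½·-3·6² = 282 m; v ends 38 m/s.
x(16) = -8 + Σ Δx = 546 m.

546 m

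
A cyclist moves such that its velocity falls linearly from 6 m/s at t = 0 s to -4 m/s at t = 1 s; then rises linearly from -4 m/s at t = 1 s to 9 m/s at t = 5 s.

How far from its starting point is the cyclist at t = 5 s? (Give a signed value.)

11 m

Net displacement equals the area under the velocity-time graph (areas below the axis count negative).
0–1 s: ½(6 + -4)(1) = 1 m
1–5 s: ½(-4 + 9)(4) = 10 m
Net displacement = 11 m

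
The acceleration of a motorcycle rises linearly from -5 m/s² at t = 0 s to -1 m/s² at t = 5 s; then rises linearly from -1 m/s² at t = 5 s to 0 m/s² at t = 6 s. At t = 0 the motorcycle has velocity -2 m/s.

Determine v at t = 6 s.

-17.5 m/s

Δv equals the area under the a-t graph; then v = v₀ + Δv.
0–5 s: ½(-5 + -1)(5) = -15 m/s
5–6 s: ½(-1 + 0)(1) = -0.5 m/s
Δv = -15.5 m/s, so v(6) = -2 + (-15.5) = -17.5 m/s.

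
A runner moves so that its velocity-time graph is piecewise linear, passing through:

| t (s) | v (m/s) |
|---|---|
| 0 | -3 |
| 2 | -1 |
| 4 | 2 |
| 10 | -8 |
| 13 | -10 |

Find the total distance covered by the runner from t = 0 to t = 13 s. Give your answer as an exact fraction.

Distance (not displacement) is the total path length: add the absolute areas under v-t.
0–2 s: |½(-3 + -1)(2)| = 4 m
2–4 s: v = 0 at t = 8/3 s; triangle areas 1/3 + 4/3 = 5/3 m
4–10 s: v = 0 at t = 5.2 s; triangle areas 1.2 + 19.2 = 20.4 m
10–13 s: |½(-8 + -10)(3)| = 27 m
Total distance = 796/15 m

796/15 m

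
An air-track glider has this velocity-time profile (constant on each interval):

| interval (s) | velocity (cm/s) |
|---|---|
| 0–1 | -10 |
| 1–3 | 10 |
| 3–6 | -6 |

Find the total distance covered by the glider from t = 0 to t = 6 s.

Total distance travelled is ∫|v| dt — sum the magnitudes of each area piece.
0–1 s: |-10| × 1 = 10 cm
1–3 s: |10| × 2 = 20 cm
3–6 s: |-6| × 3 = 18 cm
Total distance = 48 cm

48 cm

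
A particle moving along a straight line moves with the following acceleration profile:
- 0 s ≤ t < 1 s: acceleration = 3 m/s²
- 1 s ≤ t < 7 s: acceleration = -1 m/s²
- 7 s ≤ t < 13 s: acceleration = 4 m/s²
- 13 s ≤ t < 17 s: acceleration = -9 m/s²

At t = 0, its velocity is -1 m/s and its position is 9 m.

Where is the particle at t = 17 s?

On each constant-a segment, Δv = aΔt and Δx = v₀Δt + ½aΔt²; chain segment to segment.
0–1 s: v starts -1 m/s; Δx = -1·1 + ½·3·1² = 0.5 m; v ends 2 m/s.
1–7 s: v starts 2 m/s; Δx = 2·6 + ½·-1·6² = -6 m; v ends -4 m/s.
7–13 s: v starts -4 m/s; Δx = -4·6 + ½·4·6² = 48 m; v ends 20 m/s.
13–17 s: v starts 20 m/s; Δx = 20·4 + ½·-9·4² = 8 m; v ends -16 m/s.
x(17) = 9 + Σ Δx = 59.5 m.

59.5 m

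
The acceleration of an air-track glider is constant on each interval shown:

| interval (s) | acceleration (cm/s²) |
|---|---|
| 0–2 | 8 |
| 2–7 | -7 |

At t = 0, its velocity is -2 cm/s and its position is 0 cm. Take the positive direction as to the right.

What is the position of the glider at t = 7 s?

On each constant-a segment, Δv = aΔt and Δx = v₀Δt + ½aΔt²; chain segment to segment.
0–2 s: v starts -2 cm/s; Δx = -2·2 + ½·8·2² = 12 cm; v ends 14 cm/s.
2–7 s: v starts 14 cm/s; Δx = 14·5 + ½·-7·5² = -17.5 cm; v ends -21 cm/s.
x(7) = 0 + Σ Δx = -5.5 cm.

-5.5 cm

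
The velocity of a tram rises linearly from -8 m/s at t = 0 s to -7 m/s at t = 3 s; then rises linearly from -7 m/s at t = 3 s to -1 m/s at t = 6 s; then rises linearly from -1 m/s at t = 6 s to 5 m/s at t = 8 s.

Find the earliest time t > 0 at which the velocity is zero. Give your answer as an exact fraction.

t = 19/3 s

v changes sign on 6–8 s (from -1 to 5); the graph is linear there, so v = 0 at t = 6 + (1)·(8 − 6)/(5 − -1) = 19/3 s.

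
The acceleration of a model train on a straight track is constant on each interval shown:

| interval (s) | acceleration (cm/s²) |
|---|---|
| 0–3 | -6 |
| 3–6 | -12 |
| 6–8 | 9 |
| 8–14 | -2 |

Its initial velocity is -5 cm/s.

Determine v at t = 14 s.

-53 cm/s

Δv equals the area under the a-t graph; then v = v₀ + Δv.
0–3 s: -6 × 3 = -18 cm/s
3–6 s: -12 × 3 = -36 cm/s
6–8 s: 9 × 2 = 18 cm/s
8–14 s: -2 × 6 = -12 cm/s
Δv = -48 cm/s, so v(14) = -5 + (-48) = -53 cm/s.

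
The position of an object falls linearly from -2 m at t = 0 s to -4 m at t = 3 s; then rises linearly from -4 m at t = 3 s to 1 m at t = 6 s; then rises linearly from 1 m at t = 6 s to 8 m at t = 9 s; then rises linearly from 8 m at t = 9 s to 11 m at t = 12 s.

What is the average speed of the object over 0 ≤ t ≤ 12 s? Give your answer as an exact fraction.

17/12 m/s

Average speed = (total path length)/(elapsed time); on a piecewise-linear x-t graph the path length is Σ|Δx|.
0–3 s: |Δx| = |-4 − -2| = 2 m
3–6 s: |Δx| = |1 − -4| = 5 m
6–9 s: |Δx| = |8 − 1| = 7 m
9–12 s: |Δx| = |11 − 8| = 3 m
Total path = 17 m; average speed = 17/12 = 17/12 m/s.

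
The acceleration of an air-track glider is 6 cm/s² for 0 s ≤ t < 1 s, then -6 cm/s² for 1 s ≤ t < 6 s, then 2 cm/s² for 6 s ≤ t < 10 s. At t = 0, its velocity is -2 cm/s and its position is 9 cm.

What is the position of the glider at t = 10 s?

-133 cm

On each constant-a segment, Δv = aΔt and Δx = v₀Δt + ½aΔt²; chain segment to segment.
0–1 s: v starts -2 cm/s; Δx = -2·1 + ½·6·1² = 1 cm; v ends 4 cm/s.
1–6 s: v starts 4 cm/s; Δx = 4·5 + ½·-6·5² = -55 cm; v ends -26 cm/s.
6–10 s: v starts -26 cm/s; Δx = -26·4 + ½·2·4² = -88 cm; v ends -18 cm/s.
x(10) = 9 + Σ Δx = -133 cm.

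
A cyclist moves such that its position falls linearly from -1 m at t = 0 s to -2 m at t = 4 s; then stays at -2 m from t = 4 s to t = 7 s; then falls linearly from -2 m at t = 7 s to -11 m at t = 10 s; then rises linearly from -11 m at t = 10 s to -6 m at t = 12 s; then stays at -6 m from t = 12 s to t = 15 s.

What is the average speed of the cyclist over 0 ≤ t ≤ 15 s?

1 m/s

Average speed = (total path length)/(elapsed time); on a piecewise-linear x-t graph the path length is Σ|Δx|.
0–4 s: |Δx| = |-2 − -1| = 1 m
4–7 s: |Δx| = |-2 − -2| = 0 m
7–10 s: |Δx| = |-11 − -2| = 9 m
10–12 s: |Δx| = |-6 − -11| = 5 m
12–15 s: |Δx| = |-6 − -6| = 0 m
Total path = 15 m; average speed = 15/15 = 1 m/s.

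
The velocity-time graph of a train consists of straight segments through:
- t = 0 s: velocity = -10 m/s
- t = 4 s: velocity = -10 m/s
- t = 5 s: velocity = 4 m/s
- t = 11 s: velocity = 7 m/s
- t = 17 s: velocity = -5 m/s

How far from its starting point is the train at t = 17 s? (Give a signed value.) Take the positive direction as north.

Displacement is the signed area under the v-t curve.
0–4 s: -10 × 4 = -40 m
4–5 s: ½(-10 + 4)(1) = -3 m
5–11 s: ½(4 + 7)(6) = 33 m
11–17 s: ½(7 + -5)(6) = 6 m
Net displacement = -4 m

-4 m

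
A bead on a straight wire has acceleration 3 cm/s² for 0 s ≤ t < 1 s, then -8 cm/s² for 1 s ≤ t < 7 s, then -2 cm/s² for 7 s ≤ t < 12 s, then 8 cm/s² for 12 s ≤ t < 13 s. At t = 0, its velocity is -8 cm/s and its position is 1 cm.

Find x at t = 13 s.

On each constant-a segment, Δv = aΔt and Δx = v₀Δt + ½aΔt²; chain segment to segment.
0–1 s: v starts -8 cm/s; Δx = -8·1 + ½·3·1² = -6.5 cm; v ends -5 cm/s.
1–7 s: v starts -5 cm/s; Δx = -5·6 + ½·-8·6² = -174 cm; v ends -53 cm/s.
7–12 s: v starts -53 cm/s; Δx = -53·5 + ½·-2·5² = -290 cm; v ends -63 cm/s.
12–13 s: v starts -63 cm/s; Δx = -63·1 + ½·8·1² = -59 cm; v ends -55 cm/s.
x(13) = 1 + Σ Δx = -528.5 cm.

-528.5 cm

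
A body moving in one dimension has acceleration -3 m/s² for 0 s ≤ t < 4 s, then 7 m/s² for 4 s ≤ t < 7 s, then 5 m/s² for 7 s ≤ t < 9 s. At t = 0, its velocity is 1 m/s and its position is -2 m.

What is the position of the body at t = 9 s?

6.5 m

On each constant-a segment, Δv = aΔt and Δx = v₀Δt + ½aΔt²; chain segment to segment.
0–4 s: v starts 1 m/s; Δx = 1·4 + ½·-3·4² = -20 m; v ends -11 m/s.
4–7 s: v starts -11 m/s; Δx = -11·3 + ½·7·3² = -1.5 m; v ends 10 m/s.
7–9 s: v starts 10 m/s; Δx = 10·2 + ½·5·2² = 30 m; v ends 20 m/s.
x(9) = -2 + Σ Δx = 6.5 m.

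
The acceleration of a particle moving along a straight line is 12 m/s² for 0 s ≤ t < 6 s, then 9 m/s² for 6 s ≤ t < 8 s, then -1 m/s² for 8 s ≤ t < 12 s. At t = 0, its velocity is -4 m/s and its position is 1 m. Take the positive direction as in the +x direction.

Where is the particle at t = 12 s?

683 m

On each constant-a segment, Δv = aΔt and Δx = v₀Δt + ½aΔt²; chain segment to segment.
0–6 s: v starts -4 m/s; Δx = -4·6 + ½·12·6² = 192 m; v ends 68 m/s.
6–8 s: v starts 68 m/s; Δx = 68·2 + ½·9·2² = 154 m; v ends 86 m/s.
8–12 s: v starts 86 m/s; Δx = 86·4 + ½·-1·4² = 336 m; v ends 82 m/s.
x(12) = 1 + Σ Δx = 683 m.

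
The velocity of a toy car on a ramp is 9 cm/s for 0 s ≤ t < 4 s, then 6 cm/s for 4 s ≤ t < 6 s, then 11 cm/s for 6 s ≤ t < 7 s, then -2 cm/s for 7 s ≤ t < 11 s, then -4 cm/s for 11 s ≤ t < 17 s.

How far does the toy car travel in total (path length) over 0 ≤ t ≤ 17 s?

91 cm

Total distance travelled is ∫|v| dt — sum the magnitudes of each area piece.
0–4 s: |9| × 4 = 36 cm
4–6 s: |6| × 2 = 12 cm
6–7 s: |11| × 1 = 11 cm
7–11 s: |-2| × 4 = 8 cm
11–17 s: |-4| × 6 = 24 cm
Total distance = 91 cm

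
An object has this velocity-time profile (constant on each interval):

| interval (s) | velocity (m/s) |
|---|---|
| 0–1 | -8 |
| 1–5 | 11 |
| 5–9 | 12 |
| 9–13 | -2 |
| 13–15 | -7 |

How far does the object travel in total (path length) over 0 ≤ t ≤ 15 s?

122 m

Distance (not displacement) is the total path length: add the absolute areas under v-t.
0–1 s: |-8| × 1 = 8 m
1–5 s: |11| × 4 = 44 m
5–9 s: |12| × 4 = 48 m
9–13 s: |-2| × 4 = 8 m
13–15 s: |-7| × 2 = 14 m
Total distance = 122 m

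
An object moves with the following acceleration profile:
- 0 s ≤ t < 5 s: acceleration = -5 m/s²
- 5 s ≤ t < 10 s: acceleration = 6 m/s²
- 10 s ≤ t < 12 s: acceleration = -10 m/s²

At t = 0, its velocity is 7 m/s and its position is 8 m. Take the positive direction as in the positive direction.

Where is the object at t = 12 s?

-30.5 m

On each constant-a segment, Δv = aΔt and Δx = v₀Δt + ½aΔt²; chain segment to segment.
0–5 s: v starts 7 m/s; Δx = 7·5 + ½·-5·5² = -27.5 m; v ends -18 m/s.
5–10 s: v starts -18 m/s; Δx = -18·5 + ½·6·5² = -15 m; v ends 12 m/s.
10–12 s: v starts 12 m/s; Δx = 12·2 + ½·-10·2² = 4 m; v ends -8 m/s.
x(12) = 8 + Σ Δx = -30.5 m.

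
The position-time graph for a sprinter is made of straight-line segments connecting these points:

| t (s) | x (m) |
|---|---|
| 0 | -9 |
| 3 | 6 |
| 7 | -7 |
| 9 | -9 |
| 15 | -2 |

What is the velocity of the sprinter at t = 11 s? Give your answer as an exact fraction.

7/6 m/s

Velocity is the slope of the x-t graph on 9–15 s: (-2 − -9)/(15 − 9) = 7/6 m/s.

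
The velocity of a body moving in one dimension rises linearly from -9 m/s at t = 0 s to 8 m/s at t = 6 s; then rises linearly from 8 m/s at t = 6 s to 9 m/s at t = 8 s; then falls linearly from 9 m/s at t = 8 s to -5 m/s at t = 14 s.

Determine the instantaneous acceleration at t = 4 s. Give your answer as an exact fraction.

Acceleration is the slope of the v-t graph on 0–6 s: (8 − -9)/(6 − 0) = 17/6 m/s².

17/6 m/s²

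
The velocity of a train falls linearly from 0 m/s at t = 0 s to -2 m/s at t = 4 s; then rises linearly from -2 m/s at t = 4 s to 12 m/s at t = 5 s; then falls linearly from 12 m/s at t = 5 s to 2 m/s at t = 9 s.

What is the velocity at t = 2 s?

-1 m/s

On 0–4 s the graph is linear from 0 to -2 m/s: v(2) = 0 + (-2 − 0)·(2 − 0)/(4 − 0) = -1 m/s.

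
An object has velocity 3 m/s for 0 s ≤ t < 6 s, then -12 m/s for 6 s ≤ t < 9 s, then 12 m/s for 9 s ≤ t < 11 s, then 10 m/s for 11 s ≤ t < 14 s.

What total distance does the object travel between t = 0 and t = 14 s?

108 m

Total distance travelled is ∫|v| dt — sum the magnitudes of each area piece.
0–6 s: |3| × 6 = 18 m
6–9 s: |-12| × 3 = 36 m
9–11 s: |12| × 2 = 24 m
11–14 s: |10| × 3 = 30 m
Total distance = 108 m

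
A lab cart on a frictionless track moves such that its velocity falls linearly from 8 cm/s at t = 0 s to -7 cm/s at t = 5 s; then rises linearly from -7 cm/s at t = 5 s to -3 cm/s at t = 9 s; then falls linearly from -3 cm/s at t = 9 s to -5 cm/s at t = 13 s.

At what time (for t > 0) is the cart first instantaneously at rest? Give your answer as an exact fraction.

t = 8/3 s

v changes sign on 0–5 s (from 8 to -7); the graph is linear there, so v = 0 at t = 0 + (-8)·(5 − 0)/(-7 − 8) = 8/3 s.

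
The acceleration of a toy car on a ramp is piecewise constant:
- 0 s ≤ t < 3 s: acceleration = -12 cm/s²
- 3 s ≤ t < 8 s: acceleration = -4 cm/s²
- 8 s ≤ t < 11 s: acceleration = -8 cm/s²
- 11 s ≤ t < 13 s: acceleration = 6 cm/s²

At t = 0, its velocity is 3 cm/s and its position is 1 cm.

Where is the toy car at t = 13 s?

On each constant-a segment, Δv = aΔt and Δx = v₀Δt + ½aΔt²; chain segment to segment.
0–3 s: v starts 3 cm/s; Δx = 3·3 + ½·-12·3² = -45 cm; v ends -33 cm/s.
3–8 s: v starts -33 cm/s; Δx = -33·5 + ½·-4·5² = -215 cm; v ends -53 cm/s.
8–11 s: v starts -53 cm/s; Δx = -53·3 + ½·-8·3² = -195 cm; v ends -77 cm/s.
11–13 s: v starts -77 cm/s; Δx = -77·2 + ½·6·2² = -142 cm; v ends -65 cm/s.
x(13) = 1 + Σ Δx = -596 cm.

-596 cm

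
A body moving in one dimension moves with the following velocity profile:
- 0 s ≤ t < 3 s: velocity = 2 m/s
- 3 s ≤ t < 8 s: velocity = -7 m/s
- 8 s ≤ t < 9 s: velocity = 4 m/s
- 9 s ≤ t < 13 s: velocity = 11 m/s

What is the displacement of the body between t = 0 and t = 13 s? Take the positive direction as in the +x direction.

Net displacement equals the area under the velocity-time graph (areas below the axis count negative).
0–3 s: 2 × 3 = 6 m
3–8 s: -7 × 5 = -35 m
8–9 s: 4 × 1 = 4 m
9–13 s: 11 × 4 = 44 m
Net displacement = 19 m

19 m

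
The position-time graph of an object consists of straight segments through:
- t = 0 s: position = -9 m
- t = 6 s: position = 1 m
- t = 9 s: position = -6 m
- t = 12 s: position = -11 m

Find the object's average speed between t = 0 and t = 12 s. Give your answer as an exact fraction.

11/6 m/s

Average speed = (total path length)/(elapsed time); on a piecewise-linear x-t graph the path length is Σ|Δx|.
0–6 s: |Δx| = |1 − -9| = 10 m
6–9 s: |Δx| = |-6 − 1| = 7 m
9–12 s: |Δx| = |-11 − -6| = 5 m
Total path = 22 m; average speed = 22/12 = 11/6 m/s.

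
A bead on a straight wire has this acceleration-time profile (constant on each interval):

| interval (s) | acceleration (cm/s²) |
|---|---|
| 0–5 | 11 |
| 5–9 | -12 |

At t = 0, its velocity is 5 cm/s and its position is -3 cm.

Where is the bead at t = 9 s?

303.5 cm

On each constant-a segment, Δv = aΔt and Δx = v₀Δt + ½aΔt²; chain segment to segment.
0–5 s: v starts 5 cm/s; Δx = 5·5 + ½·11·5² = 162.5 cm; v ends 60 cm/s.
5–9 s: v starts 60 cm/s; Δx = 60·4 + ½·-12·4² = 144 cm; v ends 12 cm/s.
x(9) = -3 + Σ Δx = 303.5 cm.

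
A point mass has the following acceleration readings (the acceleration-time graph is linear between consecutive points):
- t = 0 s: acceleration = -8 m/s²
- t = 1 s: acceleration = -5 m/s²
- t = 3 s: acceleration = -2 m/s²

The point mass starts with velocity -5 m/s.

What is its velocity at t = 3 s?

Δv equals the area under the a-t graph; then v = v₀ + Δv.
0–1 s: ½(-8 + -5)(1) = -6.5 m/s
1–3 s: ½(-5 + -2)(2) = -7 m/s
Δv = -13.5 m/s, so v(3) = -5 + (-13.5) = -18.5 m/s.

-18.5 m/s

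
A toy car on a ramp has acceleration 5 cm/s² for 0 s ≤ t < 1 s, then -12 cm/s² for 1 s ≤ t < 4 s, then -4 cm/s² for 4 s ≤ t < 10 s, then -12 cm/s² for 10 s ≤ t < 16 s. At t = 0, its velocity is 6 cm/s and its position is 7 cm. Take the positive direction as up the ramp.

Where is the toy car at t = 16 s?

-737.5 cm

On each constant-a segment, Δv = aΔt and Δx = v₀Δt + ½aΔt²; chain segment to segment.
0–1 s: v starts 6 cm/s; Δx = 6·1 + ½·5·1² = 8.5 cm; v ends 11 cm/s.
1–4 s: v starts 11 cm/s; Δx = 11·3 + ½·-12·3² = -21 cm; v ends -25 cm/s.
4–10 s: v starts -25 cm/s; Δx = -25·6 + ½·-4·6² = -222 cm; v ends -49 cm/s.
10–16 s: v starts -49 cm/s; Δx = -49·6 + ½·-12·6² = -510 cm; v ends -121 cm/s.
x(16) = 7 + Σ Δx = -737.5 cm.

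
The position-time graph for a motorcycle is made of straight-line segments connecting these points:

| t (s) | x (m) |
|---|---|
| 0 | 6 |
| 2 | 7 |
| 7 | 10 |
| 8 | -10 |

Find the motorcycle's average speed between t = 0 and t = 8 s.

Average speed = (total path length)/(elapsed time); on a piecewise-linear x-t graph the path length is Σ|Δx|.
0–2 s: |Δx| = |7 − 6| = 1 m
2–7 s: |Δx| = |10 − 7| = 3 m
7–8 s: |Δx| = |-10 − 10| = 20 m
Total path = 24 m; average speed = 24/8 = 3 m/s.

3 m/s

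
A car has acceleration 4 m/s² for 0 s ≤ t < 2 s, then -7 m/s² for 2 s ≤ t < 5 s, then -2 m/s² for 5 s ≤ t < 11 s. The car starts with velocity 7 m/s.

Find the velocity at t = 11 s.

-18 m/s

Δv equals the area under the a-t graph; then v = v₀ + Δv.
0–2 s: 4 × 2 = 8 m/s
2–5 s: -7 × 3 = -21 m/s
5–11 s: -2 × 6 = -12 m/s
Δv = -25 m/s, so v(11) = 7 + (-25) = -18 m/s.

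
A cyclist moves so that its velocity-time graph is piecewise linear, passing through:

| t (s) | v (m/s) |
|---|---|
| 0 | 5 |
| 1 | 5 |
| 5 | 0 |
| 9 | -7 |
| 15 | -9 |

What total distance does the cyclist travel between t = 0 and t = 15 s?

Total distance travelled is ∫|v| dt — sum the magnitudes of each area piece.
0–1 s: |5| × 1 = 5 m
1–5 s: |½(5 + 0)(4)| = 10 m
5–9 s: |½(0 + -7)(4)| = 14 m
9–15 s: |½(-7 + -9)(6)| = 48 m
Total distance = 77 m

77 m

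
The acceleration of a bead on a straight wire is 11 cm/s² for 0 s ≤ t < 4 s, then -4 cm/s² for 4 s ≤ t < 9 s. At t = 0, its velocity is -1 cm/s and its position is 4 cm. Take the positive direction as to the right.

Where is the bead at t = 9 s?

253 cm

On each constant-a segment, Δv = aΔt and Δx = v₀Δt + ½aΔt²; chain segment to segment.
0–4 s: v starts -1 cm/s; Δx = -1·4 + ½·11·4² = 84 cm; v ends 43 cm/s.
4–9 s: v starts 43 cm/s; Δx = 43·5 + ½·-4·5² = 165 cm; v ends 23 cm/s.
x(9) = 4 + Σ Δx = 253 cm.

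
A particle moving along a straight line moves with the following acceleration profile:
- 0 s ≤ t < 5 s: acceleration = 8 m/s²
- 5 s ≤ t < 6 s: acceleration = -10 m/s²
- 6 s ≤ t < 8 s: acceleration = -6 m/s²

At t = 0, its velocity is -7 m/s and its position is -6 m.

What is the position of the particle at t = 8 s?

On each constant-a segment, Δv = aΔt and Δx = v₀Δt + ½aΔt²; chain segment to segment.
0–5 s: v starts -7 m/s; Δx = -7·5 + ½·8·5² = 65 m; v ends 33 m/s.
5–6 s: v starts 33 m/s; Δx = 33·1 + ½·-10·1² = 28 m; v ends 23 m/s.
6–8 s: v starts 23 m/s; Δx = 23·2 + ½·-6·2² = 34 m; v ends 11 m/s.
x(8) = -6 + Σ Δx = 121 m.

121 m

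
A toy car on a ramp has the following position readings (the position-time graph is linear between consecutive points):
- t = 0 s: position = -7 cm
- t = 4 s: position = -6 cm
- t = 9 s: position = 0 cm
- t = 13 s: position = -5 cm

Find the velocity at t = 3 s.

0.25 cm/s

Velocity is the slope of the x-t graph on 0–4 s: (-6 − -7)/(4 − 0) = 0.25 cm/s.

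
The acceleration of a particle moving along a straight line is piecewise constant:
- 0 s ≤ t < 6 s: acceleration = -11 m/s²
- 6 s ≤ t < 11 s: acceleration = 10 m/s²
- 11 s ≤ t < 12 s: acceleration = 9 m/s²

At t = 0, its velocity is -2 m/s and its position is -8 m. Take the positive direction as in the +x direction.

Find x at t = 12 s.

-446.5 m

On each constant-a segment, Δv = aΔt and Δx = v₀Δt + ½aΔt²; chain segment to segment.
0–6 s: v starts -2 m/s; Δx = -2·6 + ½·-11·6² = -210 m; v ends -68 m/s.
6–11 s: v starts -68 m/s; Δx = -68·5 + ½·10·5² = -215 m; v ends -18 m/s.
11–12 s: v starts -18 m/s; Δx = -18·1 + ½·9·1² = -13.5 m; v ends -9 m/s.
x(12) = -8 + Σ Δx = -446.5 m.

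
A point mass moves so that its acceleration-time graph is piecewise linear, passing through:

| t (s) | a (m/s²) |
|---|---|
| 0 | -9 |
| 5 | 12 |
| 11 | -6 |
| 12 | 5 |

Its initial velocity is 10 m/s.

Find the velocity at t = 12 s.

Δv equals the area under the a-t graph; then v = v₀ + Δv.
0–5 s: ½(-9 + 12)(5) = 7.5 m/s
5–11 s: ½(12 + -6)(6) = 18 m/s
11–12 s: ½(-6 + 5)(1) = -0.5 m/s
Δv = 25 m/s, so v(12) = 10 + (25) = 35 m/s.

35 m/s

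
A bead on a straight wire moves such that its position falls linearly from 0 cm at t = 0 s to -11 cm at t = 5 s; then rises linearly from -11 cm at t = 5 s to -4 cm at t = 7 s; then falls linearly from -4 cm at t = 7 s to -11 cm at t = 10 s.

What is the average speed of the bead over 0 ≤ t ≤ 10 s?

2.5 cm/s

Average speed = (total path length)/(elapsed time); on a piecewise-linear x-t graph the path length is Σ|Δx|.
0–5 s: |Δx| = |-11 − 0| = 11 cm
5–7 s: |Δx| = |-4 − -11| = 7 cm
7–10 s: |Δx| = |-11 − -4| = 7 cm
Total path = 25 cm; average speed = 25/10 = 2.5 cm/s.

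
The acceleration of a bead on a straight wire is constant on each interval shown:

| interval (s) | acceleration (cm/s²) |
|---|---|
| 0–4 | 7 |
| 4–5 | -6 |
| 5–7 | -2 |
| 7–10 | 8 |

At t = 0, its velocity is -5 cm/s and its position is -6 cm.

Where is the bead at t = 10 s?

155 cm

On each constant-a segment, Δv = aΔt and Δx = v₀Δt + ½aΔt²; chain segment to segment.
0–4 s: v starts -5 cm/s; Δx = -5·4 + ½·7·4² = 36 cm; v ends 23 cm/s.
4–5 s: v starts 23 cm/s; Δx = 23·1 + ½·-6·1² = 20 cm; v ends 17 cm/s.
5–7 s: v starts 17 cm/s; Δx = 17·2 + ½·-2·2² = 30 cm; v ends 13 cm/s.
7–10 s: v starts 13 cm/s; Δx = 13·3 + ½·8·3² = 75 cm; v ends 37 cm/s.
x(10) = -6 + Σ Δx = 155 cm.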